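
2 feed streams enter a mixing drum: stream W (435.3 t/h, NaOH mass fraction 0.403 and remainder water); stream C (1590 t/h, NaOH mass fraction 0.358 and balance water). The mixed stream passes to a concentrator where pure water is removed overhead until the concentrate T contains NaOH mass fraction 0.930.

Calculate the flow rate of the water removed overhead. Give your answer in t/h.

NaOH entering = 435.3×0.403 + 1590×0.358 = 744.65 t/h.
All NaOH reports to T, so T = 744.65/0.930 = 800.69 t/h.
Total feed = 2025.3 t/h; overhead = 2025.3 − 800.69 = 1224.6 t/h.

1225 t/h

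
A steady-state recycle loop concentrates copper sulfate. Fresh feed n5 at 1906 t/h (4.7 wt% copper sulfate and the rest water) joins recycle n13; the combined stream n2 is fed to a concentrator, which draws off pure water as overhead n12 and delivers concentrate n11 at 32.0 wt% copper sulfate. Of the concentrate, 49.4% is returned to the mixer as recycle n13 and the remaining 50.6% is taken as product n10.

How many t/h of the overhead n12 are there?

Overall copper sulfate balance (none leaves overhead): copper sulfate in fresh feed = copper sulfate in product, i.e. 1906×0.047 = (1−0.494)·n11·0.320.
n11 = 89.582/(0.320×0.506) = 553.25 t/h.
Recycle n13 = 0.494×553.25 = 273.3 t/h.
Combined feed n2 = 1906 + 273.3 = 2179.3 t/h.
Overhead n12 = n2 − n11 = 2179.3 − 553.25 = 1626.1 t/h.

1626 t/h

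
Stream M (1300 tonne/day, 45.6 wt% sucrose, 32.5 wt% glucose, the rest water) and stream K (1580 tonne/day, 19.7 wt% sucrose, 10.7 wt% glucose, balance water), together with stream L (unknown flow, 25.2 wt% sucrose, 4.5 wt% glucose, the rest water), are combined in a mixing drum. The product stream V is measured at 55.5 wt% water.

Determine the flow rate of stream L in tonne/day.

1446 tonne/day

Let L be the unknown flow. Total out = 2880 + L.
water balance: 1384.4 + 0.703·L = 0.555·(2880 + L)
(0.703 − 0.555)·L = 0.555×2880 − 1384.4 = 214.02
L = 214.02 / 0.148 = 1446.1 tonne/day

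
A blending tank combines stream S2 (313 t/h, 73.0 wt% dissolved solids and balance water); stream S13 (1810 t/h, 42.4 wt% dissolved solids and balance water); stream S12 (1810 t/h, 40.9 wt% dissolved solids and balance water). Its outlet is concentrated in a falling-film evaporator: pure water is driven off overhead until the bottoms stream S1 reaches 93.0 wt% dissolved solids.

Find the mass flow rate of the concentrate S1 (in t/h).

1867 t/h

dissolved solids entering = 313×0.730 + 1810×0.424 + 1810×0.409 = 1736.2 t/h.
All dissolved solids reports to S1, so S1 = 1736.2/0.930 = 1866.9 t/h.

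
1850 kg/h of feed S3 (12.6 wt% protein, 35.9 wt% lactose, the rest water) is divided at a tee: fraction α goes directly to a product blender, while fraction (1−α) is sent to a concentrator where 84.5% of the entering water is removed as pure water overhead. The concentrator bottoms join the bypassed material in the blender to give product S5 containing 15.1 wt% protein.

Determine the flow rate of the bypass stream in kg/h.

All 1850×0.126 = 233.1 kg/h of protein reaches S5, so S5 = 233.1/0.151 = 1543.7 kg/h and vapour = 306.29 kg/h.
The evaporator receives (1−α)·1850 of feed at 0.515 water and removes 0.845 of that water:
0.845×0.515×(1−α)×1850 = 306.29
(1−α) = 306.29/805.07 = 0.3805;  α = 0.6195.
Bypass flow = 0.6195×1850 = 1146.2 kg/h.

1146 kg/h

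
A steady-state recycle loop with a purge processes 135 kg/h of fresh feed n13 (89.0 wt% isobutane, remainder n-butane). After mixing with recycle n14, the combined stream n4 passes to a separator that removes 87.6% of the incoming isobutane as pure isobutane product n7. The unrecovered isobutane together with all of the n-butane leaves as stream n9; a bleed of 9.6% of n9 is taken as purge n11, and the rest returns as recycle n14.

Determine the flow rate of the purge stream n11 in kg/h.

n-butane enters only via n13 and leaves only via the purge: 135×0.110 = 0.096×(n-butane in n9), and the separator passes all n-butane, so n-butane in n4 = n-butane in n9 = 154.69 kg/h.
isobutane in n4: m_A = 135×0.890 + (1−0.096)·(1−0.876)·m_A, so m_A = 120.15/0.8879 = 135.32 kg/h.
n9 = (1−0.876)×135.32 + 154.69 = 171.47 kg/h.
Purge n11 = 0.096×171.47 = 16.461 kg/h.

16.46 kg/h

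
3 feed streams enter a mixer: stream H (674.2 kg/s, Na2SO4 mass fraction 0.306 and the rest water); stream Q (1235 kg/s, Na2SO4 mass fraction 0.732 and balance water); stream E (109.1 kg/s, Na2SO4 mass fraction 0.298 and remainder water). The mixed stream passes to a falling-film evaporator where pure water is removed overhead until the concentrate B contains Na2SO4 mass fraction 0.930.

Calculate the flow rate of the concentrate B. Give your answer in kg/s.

Na2SO4 entering = 674.2×0.306 + 1235×0.732 + 109.1×0.298 = 1142.8 kg/s.
All Na2SO4 reports to B, so B = 1142.8/0.930 = 1228.9 kg/s.

1229 kg/s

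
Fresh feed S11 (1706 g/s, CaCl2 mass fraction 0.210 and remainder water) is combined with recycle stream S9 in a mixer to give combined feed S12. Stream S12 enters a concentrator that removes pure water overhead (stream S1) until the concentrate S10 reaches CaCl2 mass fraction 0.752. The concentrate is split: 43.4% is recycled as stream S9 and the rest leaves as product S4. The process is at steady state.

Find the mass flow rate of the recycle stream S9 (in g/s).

365.3 g/s

Overall CaCl2 balance (none leaves overhead): CaCl2 in fresh feed = CaCl2 in product, i.e. 1706×0.210 = (1−0.434)·S10·0.752.
S10 = 358.26/(0.752×0.566) = 841.71 g/s.
Recycle S9 = 0.434×841.71 = 365.3 g/s.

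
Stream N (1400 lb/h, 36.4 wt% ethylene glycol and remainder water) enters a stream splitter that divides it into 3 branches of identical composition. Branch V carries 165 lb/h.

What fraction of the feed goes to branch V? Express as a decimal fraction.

0.118

Fraction to V = 165/1400 = 0.1179.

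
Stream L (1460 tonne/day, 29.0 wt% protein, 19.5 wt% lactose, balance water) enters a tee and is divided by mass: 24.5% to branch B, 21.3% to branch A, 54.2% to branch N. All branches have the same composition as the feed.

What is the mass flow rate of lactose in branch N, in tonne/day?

154.3 tonne/day

Branch N total = 0.542×1460 = 791.32 tonne/day.
lactose in N = 0.195×791.32 = 154.31 tonne/day.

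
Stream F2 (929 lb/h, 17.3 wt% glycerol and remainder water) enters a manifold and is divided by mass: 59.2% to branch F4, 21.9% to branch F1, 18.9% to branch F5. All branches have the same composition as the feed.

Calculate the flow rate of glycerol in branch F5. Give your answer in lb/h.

Branch F5 total = 0.189×929 = 175.58 lb/h.
glycerol in F5 = 0.173×175.58 = 30.376 lb/h.

30.38 lb/h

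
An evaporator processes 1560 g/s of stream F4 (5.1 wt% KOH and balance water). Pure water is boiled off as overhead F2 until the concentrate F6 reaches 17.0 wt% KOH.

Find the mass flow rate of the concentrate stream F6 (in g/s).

468 g/s

KOH is conserved: 1560×0.051 = 79.56 g/s all reports to the concentrate.
Concentrate = 79.56/(target fraction) = 468 g/s.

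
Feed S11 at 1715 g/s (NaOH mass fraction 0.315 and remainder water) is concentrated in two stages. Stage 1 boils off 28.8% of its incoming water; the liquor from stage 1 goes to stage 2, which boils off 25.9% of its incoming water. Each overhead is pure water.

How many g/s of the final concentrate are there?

water in feed = 1715×0.685 = 1174.8 g/s.
After stage 1: water left = (1−0.288)×1174.8 = 836.44; stream total = 1376.7 g/s.
After stage 2: water left = (1−0.259)×836.44 = 619.8; final concentrate = 1160 g/s.

1160 g/s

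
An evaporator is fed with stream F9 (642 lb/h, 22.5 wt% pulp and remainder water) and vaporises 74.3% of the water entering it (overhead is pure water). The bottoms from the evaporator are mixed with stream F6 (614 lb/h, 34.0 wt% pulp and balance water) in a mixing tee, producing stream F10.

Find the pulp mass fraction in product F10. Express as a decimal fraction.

Vapour removed = 0.743×0.775×642 = 369.68 lb/h; concentrate = 272.32 lb/h.
pulp reaching the mixer = 144.45 (from concentrate) + 614×0.340 = 353.21 lb/h.
Product flow = 272.32 + 614 = 886.32 lb/h; pulp fraction = 0.399.

0.399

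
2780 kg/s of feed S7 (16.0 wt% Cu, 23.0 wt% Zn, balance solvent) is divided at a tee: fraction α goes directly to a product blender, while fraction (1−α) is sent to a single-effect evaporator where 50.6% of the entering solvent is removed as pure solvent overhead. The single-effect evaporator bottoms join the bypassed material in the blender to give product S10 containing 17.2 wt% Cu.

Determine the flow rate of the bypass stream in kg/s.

2152 kg/s

All 2780×0.160 = 444.8 kg/s of Cu reaches S10, so S10 = 444.8/0.172 = 2586 kg/s and vapour = 193.95 kg/s.
The evaporator receives (1−α)·2780 of feed at 0.610 solvent and removes 0.506 of that solvent:
0.506×0.610×(1−α)×2780 = 193.95
(1−α) = 193.95/858.07 = 0.2260;  α = 0.7740.
Bypass flow = 0.7740×2780 = 2151.6 kg/s.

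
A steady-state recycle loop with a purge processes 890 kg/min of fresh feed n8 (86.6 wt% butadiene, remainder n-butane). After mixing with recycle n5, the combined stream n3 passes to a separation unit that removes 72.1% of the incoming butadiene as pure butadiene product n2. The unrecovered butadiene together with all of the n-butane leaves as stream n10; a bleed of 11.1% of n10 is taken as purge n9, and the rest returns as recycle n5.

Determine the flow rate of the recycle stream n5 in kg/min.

n-butane enters only via n8 and leaves only via the purge: 890×0.134 = 0.111×(n-butane in n10), and the separation unit passes all n-butane, so n-butane in n3 = n-butane in n10 = 1074.4 kg/min.
butadiene in n3: m_A = 890×0.866 + (1−0.111)·(1−0.721)·m_A, so m_A = 770.74/0.7520 = 1025 kg/min.
n10 = (1−0.721)×1025 + 1074.4 = 1360.4 kg/min.
Recycle n5 = (1−0.111)×1360.4 = 1209.4 kg/min.

1209 kg/min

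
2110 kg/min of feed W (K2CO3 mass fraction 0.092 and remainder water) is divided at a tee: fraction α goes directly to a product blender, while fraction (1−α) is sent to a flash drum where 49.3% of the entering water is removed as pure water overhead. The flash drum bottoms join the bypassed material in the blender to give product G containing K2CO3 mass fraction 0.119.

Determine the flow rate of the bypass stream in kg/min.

1041 kg/min

All 2110×0.092 = 194.12 kg/min of K2CO3 reaches G, so G = 194.12/0.119 = 1631.3 kg/min and vapour = 478.74 kg/min.
The evaporator receives (1−α)·2110 of feed at 0.908 water and removes 0.493 of that water:
0.493×0.908×(1−α)×2110 = 478.74
(1−α) = 478.74/944.53 = 0.5069;  α = 0.4931.
Bypass flow = 0.4931×2110 = 1040.5 kg/min.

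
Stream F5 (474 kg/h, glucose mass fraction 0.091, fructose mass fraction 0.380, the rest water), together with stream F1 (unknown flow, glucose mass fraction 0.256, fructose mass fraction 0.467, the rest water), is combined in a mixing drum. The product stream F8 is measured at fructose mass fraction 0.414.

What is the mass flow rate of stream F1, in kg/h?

Let F1 be the unknown flow. Total out = 474 + F1.
fructose balance: 180.12 + 0.467·F1 = 0.414·(474 + F1)
(0.467 − 0.414)·F1 = 0.414×474 − 180.12 = 16.116
F1 = 16.116 / 0.053 = 304.08 kg/h

304.1 kg/h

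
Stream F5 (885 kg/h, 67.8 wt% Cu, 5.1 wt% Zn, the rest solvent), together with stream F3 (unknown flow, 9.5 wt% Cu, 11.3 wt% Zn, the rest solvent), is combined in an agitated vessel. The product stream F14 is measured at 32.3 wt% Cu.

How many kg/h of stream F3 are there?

Let F3 be the unknown flow. Total out = 885 + F3.
Cu balance: 600.03 + 0.095·F3 = 0.323·(885 + F3)
(0.095 − 0.323)·F3 = 0.323×885 − 600.03 = -314.18
F3 = -314.18 / -0.228 = 1378 kg/h

1378 kg/h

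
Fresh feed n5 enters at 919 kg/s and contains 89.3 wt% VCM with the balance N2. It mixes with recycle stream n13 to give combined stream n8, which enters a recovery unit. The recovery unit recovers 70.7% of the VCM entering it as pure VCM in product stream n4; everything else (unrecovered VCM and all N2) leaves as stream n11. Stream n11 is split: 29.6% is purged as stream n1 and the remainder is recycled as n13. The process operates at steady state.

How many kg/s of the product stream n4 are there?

731 kg/s

VCM in n8: m_A = 919×0.893 + (1−0.296)·(1−0.707)·m_A, so m_A = 820.67/0.7937 = 1033.9 kg/s.
Product n4 = 0.707×1033.9 = 731 kg/s.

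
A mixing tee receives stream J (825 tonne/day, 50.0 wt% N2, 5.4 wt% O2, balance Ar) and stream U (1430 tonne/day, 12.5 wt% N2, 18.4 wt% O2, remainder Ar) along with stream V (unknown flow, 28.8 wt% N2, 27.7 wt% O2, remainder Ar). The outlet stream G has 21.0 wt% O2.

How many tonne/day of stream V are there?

Let V be the unknown flow. Total out = 2255 + V.
O2 balance: 307.67 + 0.277·V = 0.210·(2255 + V)
(0.277 − 0.210)·V = 0.210×2255 − 307.67 = 165.88
V = 165.88 / 0.067 = 2475.8 tonne/day

2476 tonne/day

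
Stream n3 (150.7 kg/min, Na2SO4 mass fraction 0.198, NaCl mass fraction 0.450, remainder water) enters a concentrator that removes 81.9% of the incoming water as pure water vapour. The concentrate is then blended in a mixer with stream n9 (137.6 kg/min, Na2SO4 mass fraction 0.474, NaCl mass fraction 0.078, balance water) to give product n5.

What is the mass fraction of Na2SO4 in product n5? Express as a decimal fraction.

Vapour removed = 0.819×0.352×150.7 = 43.445 kg/min; concentrate = 107.25 kg/min.
Na2SO4 reaching the mixer = 29.839 (from concentrate) + 137.6×0.474 = 95.061 kg/min.
Product flow = 107.25 + 137.6 = 244.85 kg/min; Na2SO4 fraction = 0.388.

0.388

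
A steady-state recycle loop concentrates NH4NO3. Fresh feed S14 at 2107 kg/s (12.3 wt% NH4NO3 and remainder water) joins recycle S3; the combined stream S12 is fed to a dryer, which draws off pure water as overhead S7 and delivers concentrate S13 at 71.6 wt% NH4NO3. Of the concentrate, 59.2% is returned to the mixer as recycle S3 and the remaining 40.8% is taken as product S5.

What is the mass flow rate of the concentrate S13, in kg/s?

887.1 kg/s

Overall NH4NO3 balance (none leaves overhead): NH4NO3 in fresh feed = NH4NO3 in product, i.e. 2107×0.123 = (1−0.592)·S13·0.716.
S13 = 259.16/(0.716×0.408) = 887.15 kg/s.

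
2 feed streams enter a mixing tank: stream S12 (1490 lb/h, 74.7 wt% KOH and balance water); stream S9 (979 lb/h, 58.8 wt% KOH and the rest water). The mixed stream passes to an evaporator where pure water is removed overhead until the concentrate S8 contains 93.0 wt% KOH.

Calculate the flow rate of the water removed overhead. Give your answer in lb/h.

KOH entering = 1490×0.747 + 979×0.588 = 1688.7 lb/h.
All KOH reports to S8, so S8 = 1688.7/0.930 = 1815.8 lb/h.
Total feed = 2469 lb/h; overhead = 2469 − 1815.8 = 653.21 lb/h.

653.2 lb/h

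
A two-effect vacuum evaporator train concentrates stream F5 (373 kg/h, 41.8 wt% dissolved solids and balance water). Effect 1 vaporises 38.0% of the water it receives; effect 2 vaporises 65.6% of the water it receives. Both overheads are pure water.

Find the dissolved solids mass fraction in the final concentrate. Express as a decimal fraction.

0.771

water in feed = 373×0.582 = 217.09 kg/h.
After stage 1: water left = (1−0.380)×217.09 = 134.59; stream total = 290.51 kg/h.
After stage 2: water left = (1−0.656)×134.59 = 46.3; final concentrate = 202.21 kg/h.
dissolved solids fraction = 155.91/202.21 = 0.771.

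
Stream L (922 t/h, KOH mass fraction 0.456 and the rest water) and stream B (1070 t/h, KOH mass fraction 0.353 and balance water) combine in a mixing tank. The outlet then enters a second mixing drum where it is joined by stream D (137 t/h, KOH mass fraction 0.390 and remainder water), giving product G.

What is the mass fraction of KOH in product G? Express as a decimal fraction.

Overall, product flow = 2129 t/h.
KOH in = 922×0.456 + 1070×0.353 + 137×0.390 = 851.57 t/h.
KOH fraction in G = 0.400.

0.400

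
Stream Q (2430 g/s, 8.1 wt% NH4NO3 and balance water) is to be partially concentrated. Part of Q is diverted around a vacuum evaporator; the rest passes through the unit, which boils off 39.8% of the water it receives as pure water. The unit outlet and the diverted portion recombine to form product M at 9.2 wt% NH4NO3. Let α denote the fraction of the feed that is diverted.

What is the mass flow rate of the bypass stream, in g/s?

1636 g/s

All 2430×0.081 = 196.83 g/s of NH4NO3 reaches M, so M = 196.83/0.092 = 2139.5 g/s and vapour = 290.54 g/s.
The evaporator receives (1−α)·2430 of feed at 0.919 water and removes 0.398 of that water:
0.398×0.919×(1−α)×2430 = 290.54
(1−α) = 290.54/888.8 = 0.3269;  α = 0.6731.
Bypass flow = 0.6731×2430 = 1635.6 g/s.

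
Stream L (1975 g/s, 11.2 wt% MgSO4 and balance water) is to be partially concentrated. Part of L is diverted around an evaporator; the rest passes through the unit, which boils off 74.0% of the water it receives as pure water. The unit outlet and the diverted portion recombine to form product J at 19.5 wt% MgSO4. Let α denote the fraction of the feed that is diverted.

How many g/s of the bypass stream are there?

All 1975×0.112 = 221.2 g/s of MgSO4 reaches J, so J = 221.2/0.195 = 1134.4 g/s and vapour = 840.64 g/s.
The evaporator receives (1−α)·1975 of feed at 0.888 water and removes 0.740 of that water:
0.740×0.888×(1−α)×1975 = 840.64
(1−α) = 840.64/1297.8 = 0.6477;  α = 0.3523.
Bypass flow = 0.3523×1975 = 695.72 g/s.

695.7 g/s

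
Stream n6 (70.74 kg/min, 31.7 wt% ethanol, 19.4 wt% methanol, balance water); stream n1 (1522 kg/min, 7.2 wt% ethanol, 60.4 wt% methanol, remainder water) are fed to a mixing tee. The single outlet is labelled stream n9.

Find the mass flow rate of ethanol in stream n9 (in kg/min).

132 kg/min

ethanol out = ethanol in = 70.74×0.317 + 1522×0.072 = 132.01 kg/min.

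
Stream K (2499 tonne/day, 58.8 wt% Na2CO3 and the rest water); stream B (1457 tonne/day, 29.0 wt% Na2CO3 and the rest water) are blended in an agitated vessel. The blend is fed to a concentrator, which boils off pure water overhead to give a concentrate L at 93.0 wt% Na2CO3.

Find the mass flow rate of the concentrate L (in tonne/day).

2034 tonne/day

Na2CO3 entering = 2499×0.588 + 1457×0.290 = 1891.9 tonne/day.
All Na2CO3 reports to L, so L = 1891.9/0.930 = 2034.3 tonne/day.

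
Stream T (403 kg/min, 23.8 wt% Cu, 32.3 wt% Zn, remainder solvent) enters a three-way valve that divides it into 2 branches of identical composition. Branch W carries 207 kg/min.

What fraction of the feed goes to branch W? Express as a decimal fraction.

0.514

Fraction to W = 207/403 = 0.5136.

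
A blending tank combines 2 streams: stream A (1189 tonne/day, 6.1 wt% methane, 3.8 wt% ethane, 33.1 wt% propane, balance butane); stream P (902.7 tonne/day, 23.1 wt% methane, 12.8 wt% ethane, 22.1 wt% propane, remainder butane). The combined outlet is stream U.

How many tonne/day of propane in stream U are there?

propane out = propane in = 1189×0.331 + 902.7×0.221 = 593.06 tonne/day.

593.1 tonne/day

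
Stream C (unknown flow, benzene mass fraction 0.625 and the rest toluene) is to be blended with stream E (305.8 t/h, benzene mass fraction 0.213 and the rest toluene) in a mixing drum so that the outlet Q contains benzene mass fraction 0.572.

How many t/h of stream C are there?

Let C be the unknown flow. Total out = 305.8 + C.
benzene balance: 65.135 + 0.625·C = 0.572·(305.8 + C)
(0.625 − 0.572)·C = 0.572×305.8 − 65.135 = 109.78
C = 109.78 / 0.053 = 2071.4 t/h

2071 t/h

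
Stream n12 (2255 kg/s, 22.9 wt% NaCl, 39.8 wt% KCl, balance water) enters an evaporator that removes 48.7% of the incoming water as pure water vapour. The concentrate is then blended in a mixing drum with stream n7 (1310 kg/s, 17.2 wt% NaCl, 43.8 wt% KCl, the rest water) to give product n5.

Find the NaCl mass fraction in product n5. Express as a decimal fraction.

Vapour removed = 0.487×0.373×2255 = 409.62 kg/s; concentrate = 1845.4 kg/s.
NaCl reaching the mixer = 516.39 (from concentrate) + 1310×0.172 = 741.71 kg/s.
Product flow = 1845.4 + 1310 = 3155.4 kg/s; NaCl fraction = 0.2351.

0.2351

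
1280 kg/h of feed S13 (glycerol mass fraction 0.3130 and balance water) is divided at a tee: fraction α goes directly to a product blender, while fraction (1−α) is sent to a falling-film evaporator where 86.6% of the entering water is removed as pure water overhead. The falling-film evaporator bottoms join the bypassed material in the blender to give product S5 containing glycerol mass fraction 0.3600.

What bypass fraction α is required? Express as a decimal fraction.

All 1280×0.313 = 400.64 kg/h of glycerol reaches S5, so S5 = 400.64/0.360 = 1112.9 kg/h and vapour = 167.11 kg/h.
The evaporator receives (1−α)·1280 of feed at 0.687 water and removes 0.866 of that water:
0.866×0.687×(1−α)×1280 = 167.11
(1−α) = 167.11/761.53 = 0.2194;  α = 0.7806.

0.781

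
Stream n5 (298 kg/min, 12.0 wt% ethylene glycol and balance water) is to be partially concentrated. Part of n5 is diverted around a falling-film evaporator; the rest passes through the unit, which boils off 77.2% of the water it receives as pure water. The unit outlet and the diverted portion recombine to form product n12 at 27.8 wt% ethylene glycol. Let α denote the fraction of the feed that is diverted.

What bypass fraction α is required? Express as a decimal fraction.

All 298×0.120 = 35.76 kg/min of ethylene glycol reaches n12, so n12 = 35.76/0.278 = 128.63 kg/min and vapour = 169.37 kg/min.
The evaporator receives (1−α)·298 of feed at 0.880 water and removes 0.772 of that water:
0.772×0.880×(1−α)×298 = 169.37
(1−α) = 169.37/202.45 = 0.8366;  α = 0.1634.

0.163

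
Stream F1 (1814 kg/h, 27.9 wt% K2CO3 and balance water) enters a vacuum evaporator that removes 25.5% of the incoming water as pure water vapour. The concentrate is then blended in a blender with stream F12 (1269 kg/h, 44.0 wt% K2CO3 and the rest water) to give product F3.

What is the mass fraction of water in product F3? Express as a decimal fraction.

0.613

Vapour removed = 0.255×0.721×1814 = 333.51 kg/h; concentrate = 1480.5 kg/h.
water reaching the mixer = 974.38 (from concentrate) + 1269×0.560 = 1685 kg/h.
Product flow = 1480.5 + 1269 = 2749.5 kg/h; water fraction = 0.613.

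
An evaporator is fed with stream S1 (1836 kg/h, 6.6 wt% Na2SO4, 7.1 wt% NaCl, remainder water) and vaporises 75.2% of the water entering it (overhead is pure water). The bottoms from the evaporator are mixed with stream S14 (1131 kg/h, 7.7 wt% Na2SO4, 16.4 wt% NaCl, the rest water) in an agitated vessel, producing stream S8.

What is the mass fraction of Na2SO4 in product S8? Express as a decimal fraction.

0.1173

Vapour removed = 0.752×0.863×1836 = 1191.5 kg/h; concentrate = 644.48 kg/h.
Na2SO4 reaching the mixer = 121.18 (from concentrate) + 1131×0.077 = 208.26 kg/h.
Product flow = 644.48 + 1131 = 1775.5 kg/h; Na2SO4 fraction = 0.1173.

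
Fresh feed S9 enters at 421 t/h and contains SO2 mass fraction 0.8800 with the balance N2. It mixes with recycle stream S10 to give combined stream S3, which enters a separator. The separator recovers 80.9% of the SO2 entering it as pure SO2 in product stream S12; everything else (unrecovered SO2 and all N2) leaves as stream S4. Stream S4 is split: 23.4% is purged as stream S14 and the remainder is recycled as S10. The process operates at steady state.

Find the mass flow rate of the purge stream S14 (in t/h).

69.92 t/h

N2 enters only via S9 and leaves only via the purge: 421×0.120 = 0.234×(N2 in S4), and the separator passes all N2, so N2 in S3 = N2 in S4 = 215.9 t/h.
SO2 in S3: m_A = 421×0.880 + (1−0.234)·(1−0.809)·m_A, so m_A = 370.48/0.8537 = 433.97 t/h.
S4 = (1−0.809)×433.97 + 215.9 = 298.79 t/h.
Purge S14 = 0.234×298.79 = 69.916 t/h.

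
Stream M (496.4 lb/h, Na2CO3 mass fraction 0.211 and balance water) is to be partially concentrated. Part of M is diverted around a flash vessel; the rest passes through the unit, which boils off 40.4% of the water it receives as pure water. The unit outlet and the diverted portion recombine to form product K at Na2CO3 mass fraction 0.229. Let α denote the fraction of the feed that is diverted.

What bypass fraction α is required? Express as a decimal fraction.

All 496.4×0.211 = 104.74 lb/h of Na2CO3 reaches K, so K = 104.74/0.229 = 457.38 lb/h and vapour = 39.018 lb/h.
The evaporator receives (1−α)·496.4 of feed at 0.789 water and removes 0.404 of that water:
0.404×0.789×(1−α)×496.4 = 39.018
(1−α) = 39.018/158.23 = 0.2466;  α = 0.7534.

0.753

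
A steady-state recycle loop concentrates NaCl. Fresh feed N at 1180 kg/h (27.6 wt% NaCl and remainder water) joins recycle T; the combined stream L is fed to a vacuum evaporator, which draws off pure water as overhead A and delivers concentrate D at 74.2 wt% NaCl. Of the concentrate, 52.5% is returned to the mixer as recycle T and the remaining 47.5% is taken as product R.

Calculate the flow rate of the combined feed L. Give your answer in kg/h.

Overall NaCl balance (none leaves overhead): NaCl in fresh feed = NaCl in product, i.e. 1180×0.276 = (1−0.525)·D·0.742.
D = 325.68/(0.742×0.475) = 924.05 kg/h.
Recycle T = 0.525×924.05 = 485.12 kg/h.
Combined feed L = 1180 + 485.12 = 1665.1 kg/h.

1665 kg/h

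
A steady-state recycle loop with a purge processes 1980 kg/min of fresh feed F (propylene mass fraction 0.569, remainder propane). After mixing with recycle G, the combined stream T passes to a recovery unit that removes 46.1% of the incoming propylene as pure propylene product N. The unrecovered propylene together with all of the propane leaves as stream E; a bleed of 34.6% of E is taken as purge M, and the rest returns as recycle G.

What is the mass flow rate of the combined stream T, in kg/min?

4206 kg/min

propane enters only via F and leaves only via the purge: 1980×0.431 = 0.346×(propane in E), and the recovery unit passes all propane, so propane in T = propane in E = 2466.4 kg/min.
propylene in T: m_A = 1980×0.569 + (1−0.346)·(1−0.461)·m_A, so m_A = 1126.6/0.6475 = 1740 kg/min.
T = 1740 + 2466.4 = 4206.4 kg/min.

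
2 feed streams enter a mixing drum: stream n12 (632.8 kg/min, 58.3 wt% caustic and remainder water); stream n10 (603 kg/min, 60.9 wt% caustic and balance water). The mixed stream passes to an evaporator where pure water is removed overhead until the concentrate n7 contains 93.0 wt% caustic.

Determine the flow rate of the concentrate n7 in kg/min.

791.6 kg/min

caustic entering = 632.8×0.583 + 603×0.609 = 736.15 kg/min.
All caustic reports to n7, so n7 = 736.15/0.930 = 791.56 kg/min.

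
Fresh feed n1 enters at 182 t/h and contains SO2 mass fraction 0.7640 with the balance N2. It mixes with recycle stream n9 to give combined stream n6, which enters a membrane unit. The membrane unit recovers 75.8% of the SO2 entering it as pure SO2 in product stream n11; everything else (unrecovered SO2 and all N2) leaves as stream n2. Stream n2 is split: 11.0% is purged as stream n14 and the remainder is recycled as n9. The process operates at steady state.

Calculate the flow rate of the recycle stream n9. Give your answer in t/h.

N2 enters only via n1 and leaves only via the purge: 182×0.236 = 0.110×(N2 in n2), and the membrane unit passes all N2, so N2 in n6 = N2 in n2 = 390.47 t/h.
SO2 in n6: m_A = 182×0.764 + (1−0.110)·(1−0.758)·m_A, so m_A = 139.05/0.7846 = 177.22 t/h.
n2 = (1−0.758)×177.22 + 390.47 = 433.36 t/h.
Recycle n9 = (1−0.110)×433.36 = 385.69 t/h.

385.7 t/h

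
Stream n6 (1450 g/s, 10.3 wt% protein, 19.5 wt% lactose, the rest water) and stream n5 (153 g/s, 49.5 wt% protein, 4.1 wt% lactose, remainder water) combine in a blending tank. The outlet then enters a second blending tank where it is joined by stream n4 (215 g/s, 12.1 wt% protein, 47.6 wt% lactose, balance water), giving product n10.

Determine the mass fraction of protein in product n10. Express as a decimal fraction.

0.1381

Overall, product flow = 1818 g/s.
protein in = 1450×0.103 + 153×0.495 + 215×0.121 = 251.1 g/s.
protein fraction in n10 = 0.1381.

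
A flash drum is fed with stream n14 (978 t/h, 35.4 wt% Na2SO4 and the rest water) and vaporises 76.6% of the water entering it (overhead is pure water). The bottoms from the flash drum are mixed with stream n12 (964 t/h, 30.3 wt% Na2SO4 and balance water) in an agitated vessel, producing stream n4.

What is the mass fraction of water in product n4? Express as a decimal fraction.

0.5622

Vapour removed = 0.766×0.646×978 = 483.95 t/h; concentrate = 494.05 t/h.
water reaching the mixer = 147.84 (from concentrate) + 964×0.697 = 819.75 t/h.
Product flow = 494.05 + 964 = 1458.1 t/h; water fraction = 0.5622.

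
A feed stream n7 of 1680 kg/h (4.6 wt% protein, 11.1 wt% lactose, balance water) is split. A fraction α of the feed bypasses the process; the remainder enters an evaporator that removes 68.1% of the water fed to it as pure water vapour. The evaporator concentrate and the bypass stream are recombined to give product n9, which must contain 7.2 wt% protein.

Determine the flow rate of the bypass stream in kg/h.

All 1680×0.046 = 77.28 kg/h of protein reaches n9, so n9 = 77.28/0.072 = 1073.3 kg/h and vapour = 606.67 kg/h.
The evaporator receives (1−α)·1680 of feed at 0.843 water and removes 0.681 of that water:
0.681×0.843×(1−α)×1680 = 606.67
(1−α) = 606.67/964.46 = 0.6290;  α = 0.3710.
Bypass flow = 0.3710×1680 = 623.24 kg/h.

623.2 kg/h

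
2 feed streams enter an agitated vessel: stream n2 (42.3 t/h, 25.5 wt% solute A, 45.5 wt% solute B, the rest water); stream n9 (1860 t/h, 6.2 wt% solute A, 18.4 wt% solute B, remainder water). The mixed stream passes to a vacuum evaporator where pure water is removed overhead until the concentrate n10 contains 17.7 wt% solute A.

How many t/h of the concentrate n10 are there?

solute A entering = 42.3×0.255 + 1860×0.062 = 126.11 t/h.
All solute A reports to n10, so n10 = 126.11/0.177 = 712.47 t/h.

712.5 t/h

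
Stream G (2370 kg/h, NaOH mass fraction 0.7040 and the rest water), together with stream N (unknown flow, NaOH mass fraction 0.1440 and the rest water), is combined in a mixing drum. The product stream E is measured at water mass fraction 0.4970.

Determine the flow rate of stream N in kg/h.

Let N be the unknown flow. Total out = 2370 + N.
water balance: 701.52 + 0.856·N = 0.497·(2370 + N)
(0.856 − 0.497)·N = 0.497×2370 − 701.52 = 476.37
N = 476.37 / 0.359 = 1326.9 kg/h

1327 kg/h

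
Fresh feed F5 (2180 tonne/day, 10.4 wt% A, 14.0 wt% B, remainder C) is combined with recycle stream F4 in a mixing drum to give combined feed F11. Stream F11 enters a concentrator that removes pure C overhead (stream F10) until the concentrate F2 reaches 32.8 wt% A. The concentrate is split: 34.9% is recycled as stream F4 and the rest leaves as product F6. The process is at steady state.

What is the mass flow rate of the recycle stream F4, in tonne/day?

370.6 tonne/day

Overall A balance (none leaves overhead): A in fresh feed = A in product, i.e. 2180×0.104 = (1−0.349)·F2·0.328.
F2 = 226.72/(0.328×0.651) = 1061.8 tonne/day.
Recycle F4 = 0.349×1061.8 = 370.56 tonne/day.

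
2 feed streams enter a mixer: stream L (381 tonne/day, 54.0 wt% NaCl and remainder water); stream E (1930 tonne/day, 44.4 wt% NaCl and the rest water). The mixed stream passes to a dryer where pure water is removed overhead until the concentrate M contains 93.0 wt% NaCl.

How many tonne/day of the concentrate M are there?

NaCl entering = 381×0.540 + 1930×0.444 = 1062.7 tonne/day.
All NaCl reports to M, so M = 1062.7/0.930 = 1142.6 tonne/day.

1143 tonne/day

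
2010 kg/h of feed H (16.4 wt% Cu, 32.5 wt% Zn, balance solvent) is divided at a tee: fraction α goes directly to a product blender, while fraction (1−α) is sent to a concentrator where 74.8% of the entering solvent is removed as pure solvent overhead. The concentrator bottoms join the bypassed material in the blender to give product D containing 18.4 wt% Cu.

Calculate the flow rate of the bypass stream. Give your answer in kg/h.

1438 kg/h

All 2010×0.164 = 329.64 kg/h of Cu reaches D, so D = 329.64/0.184 = 1791.5 kg/h and vapour = 218.48 kg/h.
The evaporator receives (1−α)·2010 of feed at 0.511 solvent and removes 0.748 of that solvent:
0.748×0.511×(1−α)×2010 = 218.48
(1−α) = 218.48/768.28 = 0.2844;  α = 0.7156.
Bypass flow = 0.7156×2010 = 1438.4 kg/h.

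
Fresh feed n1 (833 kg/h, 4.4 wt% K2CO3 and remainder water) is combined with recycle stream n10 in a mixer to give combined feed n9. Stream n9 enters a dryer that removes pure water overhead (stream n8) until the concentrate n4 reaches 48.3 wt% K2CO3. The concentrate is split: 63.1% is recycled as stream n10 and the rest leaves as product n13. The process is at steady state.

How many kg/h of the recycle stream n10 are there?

129.8 kg/h

Overall K2CO3 balance (none leaves overhead): K2CO3 in fresh feed = K2CO3 in product, i.e. 833×0.044 = (1−0.631)·n4·0.483.
n4 = 36.652/(0.483×0.369) = 205.65 kg/h.
Recycle n10 = 0.631×205.65 = 129.76 kg/h.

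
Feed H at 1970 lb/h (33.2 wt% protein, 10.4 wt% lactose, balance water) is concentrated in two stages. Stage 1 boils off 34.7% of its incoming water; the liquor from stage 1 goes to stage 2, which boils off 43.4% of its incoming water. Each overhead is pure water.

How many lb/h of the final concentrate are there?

1270 lb/h

water in feed = 1970×0.564 = 1111.1 lb/h.
After stage 1: water left = (1−0.347)×1111.1 = 725.54; stream total = 1584.5 lb/h.
After stage 2: water left = (1−0.434)×725.54 = 410.65; final concentrate = 1269.6 lb/h.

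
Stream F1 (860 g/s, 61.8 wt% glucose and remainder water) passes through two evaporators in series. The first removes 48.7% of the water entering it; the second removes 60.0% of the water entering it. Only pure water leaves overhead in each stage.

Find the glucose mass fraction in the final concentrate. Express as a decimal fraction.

water in feed = 860×0.382 = 328.52 g/s.
After stage 1: water left = (1−0.487)×328.52 = 168.53; stream total = 700.01 g/s.
After stage 2: water left = (1−0.600)×168.53 = 67.412; final concentrate = 598.89 g/s.
glucose fraction = 531.48/598.89 = 0.887.

0.887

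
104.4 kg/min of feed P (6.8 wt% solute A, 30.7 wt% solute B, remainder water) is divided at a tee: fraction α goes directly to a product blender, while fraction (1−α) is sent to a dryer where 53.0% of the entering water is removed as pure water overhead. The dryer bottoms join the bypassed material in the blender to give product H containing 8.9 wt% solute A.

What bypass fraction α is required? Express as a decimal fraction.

0.288

All 104.4×0.068 = 7.0992 kg/min of solute A reaches H, so H = 7.0992/0.089 = 79.766 kg/min and vapour = 24.634 kg/min.
The evaporator receives (1−α)·104.4 of feed at 0.625 water and removes 0.530 of that water:
0.530×0.625×(1−α)×104.4 = 24.634
(1−α) = 24.634/34.583 = 0.7123;  α = 0.2877.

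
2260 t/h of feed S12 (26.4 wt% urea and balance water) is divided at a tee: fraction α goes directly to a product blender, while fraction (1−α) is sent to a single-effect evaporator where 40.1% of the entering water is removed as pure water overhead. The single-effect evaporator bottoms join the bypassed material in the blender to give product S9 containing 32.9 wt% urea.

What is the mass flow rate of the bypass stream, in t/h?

747.1 t/h

All 2260×0.264 = 596.64 t/h of urea reaches S9, so S9 = 596.64/0.329 = 1813.5 t/h and vapour = 446.5 t/h.
The evaporator receives (1−α)·2260 of feed at 0.736 water and removes 0.401 of that water:
0.401×0.736×(1−α)×2260 = 446.5
(1−α) = 446.5/667.01 = 0.6694;  α = 0.3306.
Bypass flow = 0.3306×2260 = 747.12 t/h.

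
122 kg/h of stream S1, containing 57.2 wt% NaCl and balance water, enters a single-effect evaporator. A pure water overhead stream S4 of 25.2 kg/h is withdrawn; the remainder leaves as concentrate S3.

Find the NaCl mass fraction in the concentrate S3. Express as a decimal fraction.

NaCl is not removed: 122×0.572 = 69.784 kg/h of NaCl enters S3.
Concentrate = 122 − 25.2 = 96.8 kg/h.
Mass fraction = 69.784/96.8 = 0.721.

0.721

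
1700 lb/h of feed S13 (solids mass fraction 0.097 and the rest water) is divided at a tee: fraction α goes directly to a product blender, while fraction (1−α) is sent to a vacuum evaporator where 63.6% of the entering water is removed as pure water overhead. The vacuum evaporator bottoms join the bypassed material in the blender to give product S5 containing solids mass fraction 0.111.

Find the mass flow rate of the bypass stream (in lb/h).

All 1700×0.097 = 164.9 lb/h of solids reaches S5, so S5 = 164.9/0.111 = 1485.6 lb/h and vapour = 214.41 lb/h.
The evaporator receives (1−α)·1700 of feed at 0.903 water and removes 0.636 of that water:
0.636×0.903×(1−α)×1700 = 214.41
(1−α) = 214.41/976.32 = 0.2196;  α = 0.7804.
Bypass flow = 0.7804×1700 = 1326.7 lb/h.

1327 lb/h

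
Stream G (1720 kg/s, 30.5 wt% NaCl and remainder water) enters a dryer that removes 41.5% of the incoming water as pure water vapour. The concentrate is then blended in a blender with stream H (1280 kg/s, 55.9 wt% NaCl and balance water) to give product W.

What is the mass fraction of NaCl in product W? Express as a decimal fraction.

0.495

Vapour removed = 0.415×0.695×1720 = 496.09 kg/s; concentrate = 1223.9 kg/s.
NaCl reaching the mixer = 524.6 (from concentrate) + 1280×0.559 = 1240.1 kg/s.
Product flow = 1223.9 + 1280 = 2503.9 kg/s; NaCl fraction = 0.495.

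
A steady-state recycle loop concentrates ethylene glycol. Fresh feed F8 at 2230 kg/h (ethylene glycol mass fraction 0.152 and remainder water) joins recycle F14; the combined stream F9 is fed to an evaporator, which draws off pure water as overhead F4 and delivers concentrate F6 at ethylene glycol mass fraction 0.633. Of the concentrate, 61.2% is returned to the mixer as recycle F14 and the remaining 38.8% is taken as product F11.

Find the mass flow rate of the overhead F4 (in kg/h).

Overall ethylene glycol balance (none leaves overhead): ethylene glycol in fresh feed = ethylene glycol in product, i.e. 2230×0.152 = (1−0.612)·F6·0.633.
F6 = 338.96/(0.633×0.388) = 1380.1 kg/h.
Recycle F14 = 0.612×1380.1 = 844.63 kg/h.
Combined feed F9 = 2230 + 844.63 = 3074.6 kg/h.
Overhead F4 = F9 − F6 = 3074.6 − 1380.1 = 1694.5 kg/h.

1695 kg/h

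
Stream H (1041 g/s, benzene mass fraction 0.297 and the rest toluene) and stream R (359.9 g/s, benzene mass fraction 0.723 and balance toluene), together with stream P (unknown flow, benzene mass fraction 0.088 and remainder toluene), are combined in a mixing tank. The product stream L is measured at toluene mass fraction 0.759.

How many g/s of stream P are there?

1515 g/s

Let P be the unknown flow. Total out = 1400.9 + P.
toluene balance: 831.52 + 0.912·P = 0.759·(1400.9 + P)
(0.912 − 0.759)·P = 0.759×1400.9 − 831.52 = 231.77
P = 231.77 / 0.153 = 1514.8 g/s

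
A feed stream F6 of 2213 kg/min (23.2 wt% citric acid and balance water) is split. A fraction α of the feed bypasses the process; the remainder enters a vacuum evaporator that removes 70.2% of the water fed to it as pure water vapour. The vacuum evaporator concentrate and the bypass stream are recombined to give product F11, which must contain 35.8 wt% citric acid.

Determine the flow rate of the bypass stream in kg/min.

All 2213×0.232 = 513.42 kg/min of citric acid reaches F11, so F11 = 513.42/0.358 = 1434.1 kg/min and vapour = 778.88 kg/min.
The evaporator receives (1−α)·2213 of feed at 0.768 water and removes 0.702 of that water:
0.702×0.768×(1−α)×2213 = 778.88
(1−α) = 778.88/1193.1 = 0.6528;  α = 0.3472.
Bypass flow = 0.3472×2213 = 768.32 kg/min.

768.3 kg/min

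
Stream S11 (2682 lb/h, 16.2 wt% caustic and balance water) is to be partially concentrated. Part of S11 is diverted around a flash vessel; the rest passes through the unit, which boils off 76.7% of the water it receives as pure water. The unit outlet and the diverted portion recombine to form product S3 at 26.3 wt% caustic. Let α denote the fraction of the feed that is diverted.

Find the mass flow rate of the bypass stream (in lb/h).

All 2682×0.162 = 434.48 lb/h of caustic reaches S3, so S3 = 434.48/0.263 = 1652 lb/h and vapour = 1030 lb/h.
The evaporator receives (1−α)·2682 of feed at 0.838 water and removes 0.767 of that water:
0.767×0.838×(1−α)×2682 = 1030
(1−α) = 1030/1723.8 = 0.5975;  α = 0.4025.
Bypass flow = 0.4025×2682 = 1079.5 lb/h.

1080 lb/h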